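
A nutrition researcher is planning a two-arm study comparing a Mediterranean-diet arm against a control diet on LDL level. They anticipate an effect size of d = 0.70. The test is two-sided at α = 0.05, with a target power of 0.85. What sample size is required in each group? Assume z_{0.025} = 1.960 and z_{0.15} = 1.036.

For two independent groups with equal n: n = 2·((z_{α/2} + z_β) / d)².
z_{α/2} + z_β = 1.960 + 1.036 = 2.996.
n = 2 × (2.996 / 0.70)² = 2 × 4.280² = 2 × 18.32 = 36.6.
Round up to the next whole participant.

n = 37 per group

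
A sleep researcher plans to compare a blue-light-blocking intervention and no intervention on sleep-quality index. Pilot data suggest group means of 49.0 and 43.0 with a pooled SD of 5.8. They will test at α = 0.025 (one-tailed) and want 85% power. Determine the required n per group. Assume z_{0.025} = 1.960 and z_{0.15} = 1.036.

Cohen's d = |M₁ − M₂| / SD_pooled = |49.0 − 43.0| / 5.8 = 6.0 / 5.8 = 1.034.
For two independent groups with equal n: n = 2·((z_{α} + z_β) / d)².
z_{α} + z_β = 1.960 + 1.036 = 2.996.
n = 2 × (2.996 / 1.034)² = 2 × 2.897² = 2 × 8.40 = 16.8.
Round up to the next whole participant.

n = 17 per group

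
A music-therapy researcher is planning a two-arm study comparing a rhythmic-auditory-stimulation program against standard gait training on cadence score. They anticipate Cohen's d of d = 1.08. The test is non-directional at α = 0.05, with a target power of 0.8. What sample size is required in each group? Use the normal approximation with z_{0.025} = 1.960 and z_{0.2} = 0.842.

n = 14 per group

For two independent groups with equal n: n = 2·((z_{α/2} + z_β) / d)².
z_{α/2} + z_β = 1.960 + 0.842 = 2.802.
n = 2 × (2.802 / 1.08)² = 2 × 2.594² = 2 × 6.73 = 13.5.
Round up to the next whole participant.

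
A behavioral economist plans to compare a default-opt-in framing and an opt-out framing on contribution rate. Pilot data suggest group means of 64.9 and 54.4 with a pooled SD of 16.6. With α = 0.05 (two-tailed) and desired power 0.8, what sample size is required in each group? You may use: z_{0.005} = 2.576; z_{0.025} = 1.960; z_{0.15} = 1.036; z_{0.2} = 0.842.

Cohen's d = |M₁ − M₂| / SD_pooled = |64.9 − 54.4| / 16.6 = 10.5 / 16.6 = 0.633.
For two independent groups with equal n: n = 2·((z_{α/2} + z_β) / d)².
z_{α/2} + z_β = 1.960 + 0.842 = 2.802.
n = 2 × (2.802 / 0.633)² = 2 × 4.427² = 2 × 19.59 = 39.2.
Round up to the next whole participant.

n = 40 per group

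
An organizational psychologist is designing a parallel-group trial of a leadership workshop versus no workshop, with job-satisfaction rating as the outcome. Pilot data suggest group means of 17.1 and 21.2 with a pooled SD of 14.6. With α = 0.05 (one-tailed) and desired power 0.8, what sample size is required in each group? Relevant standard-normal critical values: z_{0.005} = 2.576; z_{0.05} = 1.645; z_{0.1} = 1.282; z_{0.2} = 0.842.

Cohen's d = |M₁ − M₂| / SD_pooled = |17.1 − 21.2| / 14.6 = 4.1 / 14.6 = 0.281.
For two independent groups with equal n: n = 2·((z_{α} + z_β) / d)².
z_{α} + z_β = 1.645 + 0.842 = 2.487.
n = 2 × (2.487 / 0.281)² = 2 × 8.851² = 2 × 78.33 = 156.7.
Round up to the next whole participant.

n = 157 per group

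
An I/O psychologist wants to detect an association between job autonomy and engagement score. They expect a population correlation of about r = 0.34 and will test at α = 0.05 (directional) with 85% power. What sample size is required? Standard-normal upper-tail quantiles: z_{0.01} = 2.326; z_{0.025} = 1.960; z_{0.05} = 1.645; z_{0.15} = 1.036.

Fisher's z: C = ½·ln((1+r)/(1−r)) = ½·ln(2.0303) = 0.3541.
n = ((z_{α} + z_β)/C)² + 3.
(1.645 + 1.036) / 0.3541 = 2.681 / 0.3541 = 7.571.
n = 7.571² + 3 = 57.32 + 3 = 60.3.
Round up.

n = 61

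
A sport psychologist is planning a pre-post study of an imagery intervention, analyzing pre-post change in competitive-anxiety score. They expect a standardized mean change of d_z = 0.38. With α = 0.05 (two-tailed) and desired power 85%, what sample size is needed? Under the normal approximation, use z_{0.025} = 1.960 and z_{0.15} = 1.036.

For a paired (one-sample on differences) test: n = ((z_{α/2} + z_β) / d)².
z_{α/2} + z_β = 1.960 + 1.036 = 2.996.
n = (2.996 / 0.38)² = 7.884² = 62.16.
Round up.

n = 63 pairs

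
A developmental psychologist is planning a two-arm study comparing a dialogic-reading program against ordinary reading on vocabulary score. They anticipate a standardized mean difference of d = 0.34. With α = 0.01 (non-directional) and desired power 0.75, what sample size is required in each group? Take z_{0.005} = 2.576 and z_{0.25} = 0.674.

For two independent groups with equal n: n = 2·((z_{α/2} + z_β) / d)².
z_{α/2} + z_β = 2.576 + 0.674 = 3.250.
n = 2 × (3.250 / 0.34)² = 2 × 9.559² = 2 × 91.37 = 182.7.
Round up to the next whole participant.

n = 183 per group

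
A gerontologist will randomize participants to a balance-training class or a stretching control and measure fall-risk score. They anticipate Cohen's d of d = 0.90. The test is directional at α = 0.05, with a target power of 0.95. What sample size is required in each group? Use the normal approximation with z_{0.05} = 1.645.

n = 27 per group

For two independent groups with equal n: n = 2·((z_{α} + z_β) / d)².
z_{α} + z_β = 1.645 + 1.645 = 3.290.
n = 2 × (3.290 / 0.90)² = 2 × 3.656² = 2 × 13.36 = 26.7.
Round up to the next whole participant.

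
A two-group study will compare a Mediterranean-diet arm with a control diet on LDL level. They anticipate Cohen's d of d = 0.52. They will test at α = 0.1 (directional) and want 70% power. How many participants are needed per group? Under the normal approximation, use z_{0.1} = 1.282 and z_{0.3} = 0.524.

For two independent groups with equal n: n = 2·((z_{α} + z_β) / d)².
z_{α} + z_β = 1.282 + 0.524 = 1.806.
n = 2 × (1.806 / 0.52)² = 2 × 3.473² = 2 × 12.06 = 24.1.
Round up to the next whole participant.

n = 25 per group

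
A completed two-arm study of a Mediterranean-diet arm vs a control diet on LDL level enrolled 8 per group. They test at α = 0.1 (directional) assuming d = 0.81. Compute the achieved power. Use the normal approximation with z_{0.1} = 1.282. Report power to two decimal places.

power ≈ 0.63

For two equal groups, power = Φ(d·√(n/2) − z_{α}).
d·√(n/2) = 0.81 × √(8/2) = 0.81 × 2.000 = 1.620.
z_β = 1.620 − 1.282 = 0.338.
Power = Φ(0.338) = 0.632.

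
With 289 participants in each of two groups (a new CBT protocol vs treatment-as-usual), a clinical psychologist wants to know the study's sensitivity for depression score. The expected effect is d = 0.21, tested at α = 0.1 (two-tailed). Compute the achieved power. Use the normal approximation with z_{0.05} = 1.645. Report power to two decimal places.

For two equal groups, power = Φ(d·√(n/2) − z_{α/2}).
d·√(n/2) = 0.21 × √(289/2) = 0.21 × 12.021 = 2.524.
z_β = 2.524 − 1.645 = 0.879.
Power = Φ(0.879) = 0.810.

power ≈ 0.81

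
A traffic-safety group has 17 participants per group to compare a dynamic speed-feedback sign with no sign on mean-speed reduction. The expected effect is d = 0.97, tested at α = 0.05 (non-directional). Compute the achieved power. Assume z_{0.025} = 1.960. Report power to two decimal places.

For two equal groups, power = Φ(d·√(n/2) − z_{α/2}).
d·√(n/2) = 0.97 × √(17/2) = 0.97 × 2.915 = 2.828.
z_β = 2.828 − 1.960 = 0.868.
Power = Φ(0.868) = 0.807.

power ≈ 0.81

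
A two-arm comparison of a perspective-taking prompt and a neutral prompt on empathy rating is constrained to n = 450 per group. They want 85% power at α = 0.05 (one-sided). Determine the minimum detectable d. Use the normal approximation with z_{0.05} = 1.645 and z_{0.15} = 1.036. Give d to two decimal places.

For two independent groups of n = 450 each: d_min = (z_{α} + z_β)·√(2/n).
z-sum = 1.645 + 1.036 = 2.681.
d_min = 2.681 × √(2/450) = 2.681 × 0.0667 = 0.179.

d_min ≈ 0.18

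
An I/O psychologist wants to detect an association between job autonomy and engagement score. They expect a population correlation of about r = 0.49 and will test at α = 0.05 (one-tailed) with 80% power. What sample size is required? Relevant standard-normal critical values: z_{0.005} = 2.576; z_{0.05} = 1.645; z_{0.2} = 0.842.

n = 25

Fisher's z: C = ½·ln((1+r)/(1−r)) = ½·ln(2.9216) = 0.5361.
n = ((z_{α} + z_β)/C)² + 3.
(1.645 + 0.842) / 0.5361 = 2.487 / 0.5361 = 4.639.
n = 4.639² + 3 = 21.52 + 3 = 24.5.
Round up.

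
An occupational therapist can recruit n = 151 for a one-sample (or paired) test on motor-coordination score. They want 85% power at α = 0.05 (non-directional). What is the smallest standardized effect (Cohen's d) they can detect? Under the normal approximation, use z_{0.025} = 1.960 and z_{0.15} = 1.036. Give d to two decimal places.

d_min ≈ 0.24

For a single sample (or paired design) of n = 151: d_min = (z_{α/2} + z_β)/√n.
z-sum = 1.960 + 1.036 = 2.996.
d_min = 2.996 / √151 = 2.996 / 12.288 = 0.244.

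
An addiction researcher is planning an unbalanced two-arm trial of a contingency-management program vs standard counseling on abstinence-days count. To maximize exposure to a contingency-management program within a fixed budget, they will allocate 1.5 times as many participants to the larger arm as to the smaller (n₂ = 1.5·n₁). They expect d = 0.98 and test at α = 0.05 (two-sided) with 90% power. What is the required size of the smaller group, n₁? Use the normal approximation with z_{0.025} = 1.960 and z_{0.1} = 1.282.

With allocation ratio k = n₂/n₁ = 1.5, Var(x̄₁−x̄₂) = σ²(1/n₁ + 1/(k·n₁)) = σ²·(k+1)/(k·n₁).
So n₁ = (1 + 1/k)·((z_{α/2} + z_β)/d)² = 1.667 × (3.242/0.98)².
n₁ = 1.667 × 10.94 = 18.2.
Round up: n₁ = 19, giving n₂ = ⌈1.5 × 19⌉ = ⌈28.5⌉ = 29.

n₁ = 19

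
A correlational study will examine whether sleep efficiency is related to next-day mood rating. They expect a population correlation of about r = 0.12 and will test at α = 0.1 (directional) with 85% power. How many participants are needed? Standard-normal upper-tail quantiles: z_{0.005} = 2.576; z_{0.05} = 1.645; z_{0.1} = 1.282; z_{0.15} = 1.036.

Fisher's z: C = ½·ln((1+r)/(1−r)) = ½·ln(1.2727) = 0.1206.
n = ((z_{α} + z_β)/C)² + 3.
(1.282 + 1.036) / 0.1206 = 2.318 / 0.1206 = 19.221.
n = 19.221² + 3 = 369.43 + 3 = 372.4.
Round up.

n = 373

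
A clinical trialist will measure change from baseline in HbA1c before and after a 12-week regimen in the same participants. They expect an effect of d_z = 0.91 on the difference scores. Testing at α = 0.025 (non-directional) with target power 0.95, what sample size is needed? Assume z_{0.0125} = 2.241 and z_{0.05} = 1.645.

n = 19 pairs

For a paired (one-sample on differences) test: n = ((z_{α/2} + z_β) / d)².
z_{α/2} + z_β = 2.241 + 1.645 = 3.886.
n = (3.886 / 0.91)² = 4.270² = 18.24.
Round up.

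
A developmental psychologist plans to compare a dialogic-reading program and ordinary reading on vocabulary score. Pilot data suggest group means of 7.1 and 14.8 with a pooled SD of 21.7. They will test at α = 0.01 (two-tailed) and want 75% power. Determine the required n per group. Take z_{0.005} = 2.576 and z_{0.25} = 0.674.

Cohen's d = |M₁ − M₂| / SD_pooled = |7.1 − 14.8| / 21.7 = 7.7 / 21.7 = 0.355.
For two independent groups with equal n: n = 2·((z_{α/2} + z_β) / d)².
z_{α/2} + z_β = 2.576 + 0.674 = 3.250.
n = 2 × (3.250 / 0.355)² = 2 × 9.155² = 2 × 83.81 = 167.6.
Round up to the next whole participant.

n = 168 per group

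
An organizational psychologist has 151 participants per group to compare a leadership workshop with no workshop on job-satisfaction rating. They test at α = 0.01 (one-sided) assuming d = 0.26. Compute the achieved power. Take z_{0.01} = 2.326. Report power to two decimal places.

power ≈ 0.47

For two equal groups, power = Φ(d·√(n/2) − z_{α}).
d·√(n/2) = 0.26 × √(151/2) = 0.26 × 8.689 = 2.259.
z_β = 2.259 − 2.326 = -0.067.
Power = Φ(-0.067) = 0.473.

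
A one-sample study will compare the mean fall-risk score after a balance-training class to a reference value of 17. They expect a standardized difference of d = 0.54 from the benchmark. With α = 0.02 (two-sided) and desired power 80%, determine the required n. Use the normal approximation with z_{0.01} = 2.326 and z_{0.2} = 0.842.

For a one-sample test: n = ((z_{α/2} + z_β) / d)².
z_{α/2} + z_β = 2.326 + 0.842 = 3.168.
n = (3.168 / 0.54)² = 5.867² = 34.42.
Round up.

n = 35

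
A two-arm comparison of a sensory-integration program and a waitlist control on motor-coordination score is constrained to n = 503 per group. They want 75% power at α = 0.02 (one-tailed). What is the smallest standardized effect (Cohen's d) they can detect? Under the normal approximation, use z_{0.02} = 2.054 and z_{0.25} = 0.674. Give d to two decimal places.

d_min ≈ 0.17

For two independent groups of n = 503 each: d_min = (z_{α} + z_β)·√(2/n).
z-sum = 2.054 + 0.674 = 2.728.
d_min = 2.728 × √(2/503) = 2.728 × 0.0631 = 0.172.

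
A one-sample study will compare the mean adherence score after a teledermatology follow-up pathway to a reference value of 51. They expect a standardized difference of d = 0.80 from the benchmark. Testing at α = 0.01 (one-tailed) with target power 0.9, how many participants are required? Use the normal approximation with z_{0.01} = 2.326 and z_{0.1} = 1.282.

For a one-sample test: n = ((z_{α} + z_β) / d)².
z_{α} + z_β = 2.326 + 1.282 = 3.608.
n = (3.608 / 0.80)² = 4.510² = 20.34.
Round up.

n = 21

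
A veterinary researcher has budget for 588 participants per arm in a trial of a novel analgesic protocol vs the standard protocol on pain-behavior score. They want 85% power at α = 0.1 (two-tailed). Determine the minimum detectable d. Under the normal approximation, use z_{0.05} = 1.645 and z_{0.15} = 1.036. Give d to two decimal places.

For two independent groups of n = 588 each: d_min = (z_{α/2} + z_β)·√(2/n).
z-sum = 1.645 + 1.036 = 2.681.
d_min = 2.681 × √(2/588) = 2.681 × 0.0583 = 0.156.

d_min ≈ 0.16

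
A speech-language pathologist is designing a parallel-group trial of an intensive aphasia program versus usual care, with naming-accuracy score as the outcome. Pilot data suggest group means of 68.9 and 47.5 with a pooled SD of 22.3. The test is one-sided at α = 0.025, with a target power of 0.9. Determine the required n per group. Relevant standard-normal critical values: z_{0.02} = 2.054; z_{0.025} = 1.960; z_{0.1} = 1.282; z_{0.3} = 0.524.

Cohen's d = |M₁ − M₂| / SD_pooled = |68.9 − 47.5| / 22.3 = 21.4 / 22.3 = 0.960.
For two independent groups with equal n: n = 2·((z_{α} + z_β) / d)².
z_{α} + z_β = 1.960 + 1.282 = 3.242.
n = 2 × (3.242 / 0.960)² = 2 × 3.377² = 2 × 11.40 = 22.8.
Round up to the next whole participant.

n = 23 per group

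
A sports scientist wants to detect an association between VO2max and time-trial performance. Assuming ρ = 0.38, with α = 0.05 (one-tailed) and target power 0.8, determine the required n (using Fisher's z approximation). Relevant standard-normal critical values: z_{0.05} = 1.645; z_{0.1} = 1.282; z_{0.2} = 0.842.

Fisher's z: C = ½·ln((1+r)/(1−r)) = ½·ln(2.2258) = 0.4001.
n = ((z_{α} + z_β)/C)² + 3.
(1.645 + 0.842) / 0.4001 = 2.487 / 0.4001 = 6.216.
n = 6.216² + 3 = 38.64 + 3 = 41.6.
Round up.

n = 42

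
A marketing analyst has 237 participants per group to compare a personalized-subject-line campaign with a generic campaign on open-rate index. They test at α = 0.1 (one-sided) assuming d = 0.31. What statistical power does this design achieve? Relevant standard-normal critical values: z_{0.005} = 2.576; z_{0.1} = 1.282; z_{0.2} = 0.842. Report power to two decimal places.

For two equal groups, power = Φ(d·√(n/2) − z_{α}).
d·√(n/2) = 0.31 × √(237/2) = 0.31 × 10.886 = 3.375.
z_β = 3.375 − 1.282 = 2.093.
Power = Φ(2.093) = 0.982.

power ≈ 0.98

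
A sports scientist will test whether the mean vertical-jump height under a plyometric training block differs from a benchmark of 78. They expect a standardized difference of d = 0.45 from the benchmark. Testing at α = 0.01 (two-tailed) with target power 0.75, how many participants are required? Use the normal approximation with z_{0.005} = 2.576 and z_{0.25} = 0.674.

n = 53

For a one-sample test: n = ((z_{α/2} + z_β) / d)².
z_{α/2} + z_β = 2.576 + 0.674 = 3.250.
n = (3.250 / 0.45)² = 7.222² = 52.16.
Round up.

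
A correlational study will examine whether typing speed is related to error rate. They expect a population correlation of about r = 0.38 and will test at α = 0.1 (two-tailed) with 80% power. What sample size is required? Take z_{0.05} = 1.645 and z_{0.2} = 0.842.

n = 42

Fisher's z: C = ½·ln((1+r)/(1−r)) = ½·ln(2.2258) = 0.4001.
n = ((z_{α/2} + z_β)/C)² + 3.
(1.645 + 0.842) / 0.4001 = 2.487 / 0.4001 = 6.216.
n = 6.216² + 3 = 38.64 + 3 = 41.6.
Round up.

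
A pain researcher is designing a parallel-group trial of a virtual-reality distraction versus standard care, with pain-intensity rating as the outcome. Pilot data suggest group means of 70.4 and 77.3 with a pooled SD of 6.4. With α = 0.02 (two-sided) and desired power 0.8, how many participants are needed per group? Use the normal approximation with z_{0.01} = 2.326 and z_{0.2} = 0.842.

Cohen's d = |M₁ − M₂| / SD_pooled = |70.4 − 77.3| / 6.4 = 6.9 / 6.4 = 1.078.
For two independent groups with equal n: n = 2·((z_{α/2} + z_β) / d)².
z_{α/2} + z_β = 2.326 + 0.842 = 3.168.
n = 2 × (3.168 / 1.078)² = 2 × 2.939² = 2 × 8.64 = 17.3.
Round up to the next whole participant.

n = 18 per group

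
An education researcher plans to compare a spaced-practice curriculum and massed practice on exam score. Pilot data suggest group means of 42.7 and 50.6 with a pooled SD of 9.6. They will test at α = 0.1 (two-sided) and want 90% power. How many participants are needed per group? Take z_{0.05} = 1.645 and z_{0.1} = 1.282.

n = 26 per group

Cohen's d = |M₁ − M₂| / SD_pooled = |42.7 − 50.6| / 9.6 = 7.9 / 9.6 = 0.823.
For two independent groups with equal n: n = 2·((z_{α/2} + z_β) / d)².
z_{α/2} + z_β = 1.645 + 1.282 = 2.927.
n = 2 × (2.927 / 0.823)² = 2 × 3.557² = 2 × 12.65 = 25.3.
Round up to the next whole participant.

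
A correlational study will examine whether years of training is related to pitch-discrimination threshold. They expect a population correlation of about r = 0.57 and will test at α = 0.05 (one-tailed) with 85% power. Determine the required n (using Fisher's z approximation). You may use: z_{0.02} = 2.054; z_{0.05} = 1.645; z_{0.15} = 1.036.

Fisher's z: C = ½·ln((1+r)/(1−r)) = ½·ln(3.6512) = 0.6475.
n = ((z_{α} + z_β)/C)² + 3.
(1.645 + 1.036) / 0.6475 = 2.681 / 0.6475 = 4.141.
n = 4.141² + 3 = 17.14 + 3 = 20.1.
Round up.

n = 21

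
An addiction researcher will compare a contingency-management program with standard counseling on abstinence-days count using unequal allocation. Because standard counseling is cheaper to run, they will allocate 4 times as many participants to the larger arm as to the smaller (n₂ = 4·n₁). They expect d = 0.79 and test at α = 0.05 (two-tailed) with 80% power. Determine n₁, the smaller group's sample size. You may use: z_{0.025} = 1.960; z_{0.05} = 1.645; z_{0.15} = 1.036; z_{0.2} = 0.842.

n₁ = 16

With allocation ratio k = n₂/n₁ = 4, Var(x̄₁−x̄₂) = σ²(1/n₁ + 1/(k·n₁)) = σ²·(k+1)/(k·n₁).
So n₁ = (1 + 1/k)·((z_{α/2} + z_β)/d)² = 1.250 × (2.802/0.79)².
n₁ = 1.250 × 12.58 = 15.7.
Round up: n₁ = 16, giving n₂ = 4 × 16 = 64.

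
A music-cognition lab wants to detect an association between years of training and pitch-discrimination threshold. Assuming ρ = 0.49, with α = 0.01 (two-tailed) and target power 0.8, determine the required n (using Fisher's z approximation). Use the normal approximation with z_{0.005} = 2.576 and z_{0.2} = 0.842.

n = 44

Fisher's z: C = ½·ln((1+r)/(1−r)) = ½·ln(2.9216) = 0.5361.
n = ((z_{α/2} + z_β)/C)² + 3.
(2.576 + 0.842) / 0.5361 = 3.418 / 0.5361 = 6.376.
n = 6.376² + 3 = 40.65 + 3 = 43.6.
Round up.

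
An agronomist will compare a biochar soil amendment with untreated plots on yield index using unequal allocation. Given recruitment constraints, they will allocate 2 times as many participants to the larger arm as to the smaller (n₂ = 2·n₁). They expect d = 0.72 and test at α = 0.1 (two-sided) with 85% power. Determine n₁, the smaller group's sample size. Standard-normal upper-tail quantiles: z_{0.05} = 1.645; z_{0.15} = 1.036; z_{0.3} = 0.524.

n₁ = 21

With allocation ratio k = n₂/n₁ = 2, Var(x̄₁−x̄₂) = σ²(1/n₁ + 1/(k·n₁)) = σ²·(k+1)/(k·n₁).
So n₁ = (1 + 1/k)·((z_{α/2} + z_β)/d)² = 1.500 × (2.681/0.72)².
n₁ = 1.500 × 13.87 = 20.8.
Round up: n₁ = 21, giving n₂ = 2 × 21 = 42.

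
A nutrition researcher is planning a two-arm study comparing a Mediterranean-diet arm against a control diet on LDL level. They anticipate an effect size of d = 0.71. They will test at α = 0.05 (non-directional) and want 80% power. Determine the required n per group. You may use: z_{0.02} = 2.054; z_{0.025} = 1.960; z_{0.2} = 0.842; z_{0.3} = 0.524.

n = 32 per group

For two independent groups with equal n: n = 2·((z_{α/2} + z_β) / d)².
z_{α/2} + z_β = 1.960 + 0.842 = 2.802.
n = 2 × (2.802 / 0.71)² = 2 × 3.946² = 2 × 15.57 = 31.1.
Round up to the next whole participant.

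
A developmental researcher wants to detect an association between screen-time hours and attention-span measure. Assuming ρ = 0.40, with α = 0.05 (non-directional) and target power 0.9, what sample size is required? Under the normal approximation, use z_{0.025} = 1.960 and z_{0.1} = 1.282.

n = 62

Fisher's z: C = ½·ln((1+r)/(1−r)) = ½·ln(2.3333) = 0.4236.
n = ((z_{α/2} + z_β)/C)² + 3.
(1.960 + 1.282) / 0.4236 = 3.242 / 0.4236 = 7.653.
n = 7.653² + 3 = 58.58 + 3 = 61.6.
Round up.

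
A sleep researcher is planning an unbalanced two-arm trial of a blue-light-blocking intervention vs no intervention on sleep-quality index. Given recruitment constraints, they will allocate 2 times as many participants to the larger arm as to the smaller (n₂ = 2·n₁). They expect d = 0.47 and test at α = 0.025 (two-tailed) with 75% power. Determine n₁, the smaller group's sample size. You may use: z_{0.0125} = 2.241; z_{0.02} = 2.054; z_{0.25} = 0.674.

With allocation ratio k = n₂/n₁ = 2, Var(x̄₁−x̄₂) = σ²(1/n₁ + 1/(k·n₁)) = σ²·(k+1)/(k·n₁).
So n₁ = (1 + 1/k)·((z_{α/2} + z_β)/d)² = 1.500 × (2.915/0.47)².
n₁ = 1.500 × 38.47 = 57.7.
Round up: n₁ = 58, giving n₂ = 2 × 58 = 116.

n₁ = 58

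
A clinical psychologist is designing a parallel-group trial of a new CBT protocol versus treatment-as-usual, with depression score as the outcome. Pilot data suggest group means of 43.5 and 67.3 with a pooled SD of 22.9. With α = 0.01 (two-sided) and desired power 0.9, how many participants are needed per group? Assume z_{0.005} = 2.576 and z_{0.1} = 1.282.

n = 28 per group

Cohen's d = |M₁ − M₂| / SD_pooled = |43.5 − 67.3| / 22.9 = 23.8 / 22.9 = 1.039.
For two independent groups with equal n: n = 2·((z_{α/2} + z_β) / d)².
z_{α/2} + z_β = 2.576 + 1.282 = 3.858.
n = 2 × (3.858 / 1.039)² = 2 × 3.713² = 2 × 13.79 = 27.6.
Round up to the next whole participant.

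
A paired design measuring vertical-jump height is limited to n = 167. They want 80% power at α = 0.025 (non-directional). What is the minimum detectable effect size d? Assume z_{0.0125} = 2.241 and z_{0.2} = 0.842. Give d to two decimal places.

For a single sample (or paired design) of n = 167: d_min = (z_{α/2} + z_β)/√n.
z-sum = 2.241 + 0.842 = 3.083.
d_min = 3.083 / √167 = 3.083 / 12.923 = 0.239.

d_min ≈ 0.24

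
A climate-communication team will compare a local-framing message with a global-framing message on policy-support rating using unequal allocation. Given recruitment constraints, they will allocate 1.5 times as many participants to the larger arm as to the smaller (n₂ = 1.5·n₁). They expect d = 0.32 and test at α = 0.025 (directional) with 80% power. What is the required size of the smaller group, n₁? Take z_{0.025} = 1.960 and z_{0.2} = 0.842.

n₁ = 128

With allocation ratio k = n₂/n₁ = 1.5, Var(x̄₁−x̄₂) = σ²(1/n₁ + 1/(k·n₁)) = σ²·(k+1)/(k·n₁).
So n₁ = (1 + 1/k)·((z_{α} + z_β)/d)² = 1.667 × (2.802/0.32)².
n₁ = 1.667 × 76.67 = 127.8.
Round up: n₁ = 128, giving n₂ = 1.5 × 128 = 192.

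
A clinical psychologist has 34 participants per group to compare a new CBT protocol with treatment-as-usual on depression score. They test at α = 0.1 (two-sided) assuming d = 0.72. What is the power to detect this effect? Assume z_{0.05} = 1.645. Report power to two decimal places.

For two equal groups, power = Φ(d·√(n/2) − z_{α/2}).
d·√(n/2) = 0.72 × √(34/2) = 0.72 × 4.123 = 2.969.
z_β = 2.969 − 1.645 = 1.324.
Power = Φ(1.324) = 0.907.

power ≈ 0.91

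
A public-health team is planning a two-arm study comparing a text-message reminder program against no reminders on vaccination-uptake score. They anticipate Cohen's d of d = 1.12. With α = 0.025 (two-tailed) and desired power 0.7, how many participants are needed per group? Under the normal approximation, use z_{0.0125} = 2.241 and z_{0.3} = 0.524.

For two independent groups with equal n: n = 2·((z_{α/2} + z_β) / d)².
z_{α/2} + z_β = 2.241 + 0.524 = 2.765.
n = 2 × (2.765 / 1.12)² = 2 × 2.469² = 2 × 6.09 = 12.2.
Round up to the next whole participant.

n = 13 per group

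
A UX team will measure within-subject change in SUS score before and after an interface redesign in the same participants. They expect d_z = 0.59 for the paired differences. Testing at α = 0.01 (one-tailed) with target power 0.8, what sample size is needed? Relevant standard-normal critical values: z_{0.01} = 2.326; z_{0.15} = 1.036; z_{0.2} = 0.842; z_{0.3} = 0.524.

n = 29 pairs

For a paired (one-sample on differences) test: n = ((z_{α} + z_β) / d)².
z_{α} + z_β = 2.326 + 0.842 = 3.168.
n = (3.168 / 0.59)² = 5.369² = 28.83.
Round up.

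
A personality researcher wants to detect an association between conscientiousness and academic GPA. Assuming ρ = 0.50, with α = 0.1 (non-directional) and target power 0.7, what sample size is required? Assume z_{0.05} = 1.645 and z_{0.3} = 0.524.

n = 19

Fisher's z: C = ½·ln((1+r)/(1−r)) = ½·ln(3.0000) = 0.5493.
n = ((z_{α/2} + z_β)/C)² + 3.
(1.645 + 0.524) / 0.5493 = 2.169 / 0.5493 = 3.949.
n = 3.949² + 3 = 15.59 + 3 = 18.6.
Round up.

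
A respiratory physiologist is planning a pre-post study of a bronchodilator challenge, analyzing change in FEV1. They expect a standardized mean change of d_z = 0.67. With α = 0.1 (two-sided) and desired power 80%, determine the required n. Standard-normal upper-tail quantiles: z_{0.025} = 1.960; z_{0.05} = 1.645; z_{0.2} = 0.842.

n = 14 pairs

For a paired (one-sample on differences) test: n = ((z_{α/2} + z_β) / d)².
z_{α/2} + z_β = 1.645 + 0.842 = 2.487.
n = (2.487 / 0.67)² = 3.712² = 13.78.
Round up.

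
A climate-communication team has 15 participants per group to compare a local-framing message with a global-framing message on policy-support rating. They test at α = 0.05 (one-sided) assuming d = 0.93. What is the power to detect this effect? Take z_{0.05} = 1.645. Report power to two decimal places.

For two equal groups, power = Φ(d·√(n/2) − z_{α}).
d·√(n/2) = 0.93 × √(15/2) = 0.93 × 2.739 = 2.547.
z_β = 2.547 − 1.645 = 0.902.
Power = Φ(0.902) = 0.816.

power ≈ 0.82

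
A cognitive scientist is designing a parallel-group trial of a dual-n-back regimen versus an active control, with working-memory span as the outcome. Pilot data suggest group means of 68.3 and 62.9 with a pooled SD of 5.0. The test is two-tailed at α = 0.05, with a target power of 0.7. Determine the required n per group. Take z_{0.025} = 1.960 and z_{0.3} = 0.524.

n = 11 per group

Cohen's d = |M₁ − M₂| / SD_pooled = |68.3 − 62.9| / 5.0 = 5.4 / 5.0 = 1.080.
For two independent groups with equal n: n = 2·((z_{α/2} + z_β) / d)².
z_{α/2} + z_β = 1.960 + 0.524 = 2.484.
n = 2 × (2.484 / 1.080)² = 2 × 2.300² = 2 × 5.29 = 10.6.
Round up to the next whole participant.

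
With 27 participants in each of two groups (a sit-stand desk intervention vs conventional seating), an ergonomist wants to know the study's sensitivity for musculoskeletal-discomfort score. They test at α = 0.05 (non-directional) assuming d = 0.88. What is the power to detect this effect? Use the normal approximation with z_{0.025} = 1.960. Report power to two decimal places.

power ≈ 0.90

For two equal groups, power = Φ(d·√(n/2) − z_{α/2}).
d·√(n/2) = 0.88 × √(27/2) = 0.88 × 3.674 = 3.233.
z_β = 3.233 − 1.960 = 1.273.
Power = Φ(1.273) = 0.899.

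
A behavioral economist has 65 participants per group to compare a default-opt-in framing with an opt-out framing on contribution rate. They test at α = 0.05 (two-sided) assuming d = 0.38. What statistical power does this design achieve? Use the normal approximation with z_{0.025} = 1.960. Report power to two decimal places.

For two equal groups, power = Φ(d·√(n/2) − z_{α/2}).
d·√(n/2) = 0.38 × √(65/2) = 0.38 × 5.701 = 2.166.
z_β = 2.166 − 1.960 = 0.206.
Power = Φ(0.206) = 0.582.

power ≈ 0.58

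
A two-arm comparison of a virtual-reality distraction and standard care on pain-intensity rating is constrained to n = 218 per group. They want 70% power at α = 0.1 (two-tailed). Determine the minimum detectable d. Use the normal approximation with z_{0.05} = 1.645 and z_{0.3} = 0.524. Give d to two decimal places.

d_min ≈ 0.21

For two independent groups of n = 218 each: d_min = (z_{α/2} + z_β)·√(2/n).
z-sum = 1.645 + 0.524 = 2.169.
d_min = 2.169 × √(2/218) = 2.169 × 0.0958 = 0.208.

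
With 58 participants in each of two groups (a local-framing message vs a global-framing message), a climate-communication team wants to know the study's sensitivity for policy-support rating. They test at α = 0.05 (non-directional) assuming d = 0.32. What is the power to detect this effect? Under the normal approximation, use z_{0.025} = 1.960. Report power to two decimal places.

power ≈ 0.41

For two equal groups, power = Φ(d·√(n/2) − z_{α/2}).
d·√(n/2) = 0.32 × √(58/2) = 0.32 × 5.385 = 1.723.
z_β = 1.723 − 1.960 = -0.237.
Power = Φ(-0.237) = 0.406.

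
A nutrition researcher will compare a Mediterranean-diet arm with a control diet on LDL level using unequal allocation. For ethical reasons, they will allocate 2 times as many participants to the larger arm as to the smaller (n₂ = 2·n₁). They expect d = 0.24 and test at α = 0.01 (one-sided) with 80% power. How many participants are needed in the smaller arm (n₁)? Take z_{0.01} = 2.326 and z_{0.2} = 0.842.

n₁ = 262

With allocation ratio k = n₂/n₁ = 2, Var(x̄₁−x̄₂) = σ²(1/n₁ + 1/(k·n₁)) = σ²·(k+1)/(k·n₁).
So n₁ = (1 + 1/k)·((z_{α} + z_β)/d)² = 1.500 × (3.168/0.24)².
n₁ = 1.500 × 174.24 = 261.4.
Round up: n₁ = 262, giving n₂ = 2 × 262 = 524.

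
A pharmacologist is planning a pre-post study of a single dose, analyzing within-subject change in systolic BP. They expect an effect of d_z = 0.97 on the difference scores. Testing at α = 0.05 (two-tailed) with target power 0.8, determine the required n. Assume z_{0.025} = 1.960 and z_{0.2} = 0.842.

For a paired (one-sample on differences) test: n = ((z_{α/2} + z_β) / d)².
z_{α/2} + z_β = 1.960 + 0.842 = 2.802.
n = (2.802 / 0.97)² = 2.889² = 8.34.
Round up.

n = 9 pairs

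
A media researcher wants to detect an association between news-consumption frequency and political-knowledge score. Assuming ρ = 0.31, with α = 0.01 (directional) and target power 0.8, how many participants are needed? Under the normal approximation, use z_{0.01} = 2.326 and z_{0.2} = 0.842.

Fisher's z: C = ½·ln((1+r)/(1−r)) = ½·ln(1.8986) = 0.3205.
n = ((z_{α} + z_β)/C)² + 3.
(2.326 + 0.842) / 0.3205 = 3.168 / 0.3205 = 9.885.
n = 9.885² + 3 = 97.70 + 3 = 100.7.
Round up.

n = 101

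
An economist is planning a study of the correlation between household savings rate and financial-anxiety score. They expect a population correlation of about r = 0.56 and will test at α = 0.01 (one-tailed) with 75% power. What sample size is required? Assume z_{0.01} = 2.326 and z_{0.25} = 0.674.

n = 26

Fisher's z: C = ½·ln((1+r)/(1−r)) = ½·ln(3.5455) = 0.6328.
n = ((z_{α} + z_β)/C)² + 3.
(2.326 + 0.674) / 0.6328 = 3.000 / 0.6328 = 4.741.
n = 4.741² + 3 = 22.48 + 3 = 25.5.
Round up.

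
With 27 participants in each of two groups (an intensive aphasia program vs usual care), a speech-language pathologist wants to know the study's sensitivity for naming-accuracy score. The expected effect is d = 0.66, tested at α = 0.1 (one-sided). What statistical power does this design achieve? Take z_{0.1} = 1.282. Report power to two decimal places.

power ≈ 0.87

For two equal groups, power = Φ(d·√(n/2) − z_{α}).
d·√(n/2) = 0.66 × √(27/2) = 0.66 × 3.674 = 2.425.
z_β = 2.425 − 1.282 = 1.143.
Power = Φ(1.143) = 0.873.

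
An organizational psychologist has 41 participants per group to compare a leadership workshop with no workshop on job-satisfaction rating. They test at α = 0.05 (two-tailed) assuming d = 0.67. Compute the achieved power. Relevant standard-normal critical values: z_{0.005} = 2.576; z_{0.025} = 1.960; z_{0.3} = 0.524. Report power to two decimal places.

For two equal groups, power = Φ(d·√(n/2) − z_{α/2}).
d·√(n/2) = 0.67 × √(41/2) = 0.67 × 4.528 = 3.034.
z_β = 3.034 − 1.960 = 1.074.
Power = Φ(1.074) = 0.858.

power ≈ 0.86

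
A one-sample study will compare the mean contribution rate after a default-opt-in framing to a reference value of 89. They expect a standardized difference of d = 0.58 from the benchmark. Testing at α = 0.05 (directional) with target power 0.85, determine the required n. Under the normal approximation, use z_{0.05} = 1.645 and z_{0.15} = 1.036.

For a one-sample test: n = ((z_{α} + z_β) / d)².
z_{α} + z_β = 1.645 + 1.036 = 2.681.
n = (2.681 / 0.58)² = 4.622² = 21.37.
Round up.

n = 22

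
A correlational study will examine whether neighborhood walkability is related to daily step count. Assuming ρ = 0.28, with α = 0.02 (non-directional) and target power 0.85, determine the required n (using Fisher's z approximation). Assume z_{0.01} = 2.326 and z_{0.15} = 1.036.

Fisher's z: C = ½·ln((1+r)/(1−r)) = ½·ln(1.7778) = 0.2877.
n = ((z_{α/2} + z_β)/C)² + 3.
(2.326 + 1.036) / 0.2877 = 3.362 / 0.2877 = 11.686.
n = 11.686² + 3 = 136.56 + 3 = 139.6.
Round up.

n = 140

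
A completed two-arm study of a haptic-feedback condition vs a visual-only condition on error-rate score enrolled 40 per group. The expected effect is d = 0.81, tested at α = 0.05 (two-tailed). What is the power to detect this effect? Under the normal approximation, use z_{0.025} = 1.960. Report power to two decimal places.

For two equal groups, power = Φ(d·√(n/2) − z_{α/2}).
d·√(n/2) = 0.81 × √(40/2) = 0.81 × 4.472 = 3.622.
z_β = 3.622 − 1.960 = 1.662.
Power = Φ(1.662) = 0.952.

power ≈ 0.95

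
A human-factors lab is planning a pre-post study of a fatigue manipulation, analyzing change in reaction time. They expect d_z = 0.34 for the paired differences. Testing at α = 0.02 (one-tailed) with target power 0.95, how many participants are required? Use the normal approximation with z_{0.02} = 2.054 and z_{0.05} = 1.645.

For a paired (one-sample on differences) test: n = ((z_{α} + z_β) / d)².
z_{α} + z_β = 2.054 + 1.645 = 3.699.
n = (3.699 / 0.34)² = 10.879² = 118.36.
Round up.

n = 119 pairs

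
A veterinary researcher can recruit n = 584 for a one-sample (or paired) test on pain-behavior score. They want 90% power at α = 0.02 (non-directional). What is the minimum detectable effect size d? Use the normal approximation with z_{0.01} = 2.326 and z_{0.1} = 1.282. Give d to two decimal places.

d_min ≈ 0.15

For a single sample (or paired design) of n = 584: d_min = (z_{α/2} + z_β)/√n.
z-sum = 2.326 + 1.282 = 3.608.
d_min = 3.608 / √584 = 3.608 / 24.166 = 0.149.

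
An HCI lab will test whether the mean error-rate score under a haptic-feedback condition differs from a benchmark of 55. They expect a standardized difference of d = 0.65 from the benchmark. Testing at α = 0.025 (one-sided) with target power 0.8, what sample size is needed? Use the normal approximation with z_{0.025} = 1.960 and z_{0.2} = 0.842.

For a one-sample test: n = ((z_{α} + z_β) / d)².
z_{α} + z_β = 1.960 + 0.842 = 2.802.
n = (2.802 / 0.65)² = 4.311² = 18.58.
Round up.

n = 19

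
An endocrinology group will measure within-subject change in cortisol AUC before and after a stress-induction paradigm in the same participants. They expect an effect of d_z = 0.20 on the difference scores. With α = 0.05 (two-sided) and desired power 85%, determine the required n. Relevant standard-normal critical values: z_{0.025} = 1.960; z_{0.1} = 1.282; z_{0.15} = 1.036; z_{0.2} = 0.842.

For a paired (one-sample on differences) test: n = ((z_{α/2} + z_β) / d)².
z_{α/2} + z_β = 1.960 + 1.036 = 2.996.
n = (2.996 / 0.20)² = 14.980² = 224.40.
Round up.

n = 225 pairs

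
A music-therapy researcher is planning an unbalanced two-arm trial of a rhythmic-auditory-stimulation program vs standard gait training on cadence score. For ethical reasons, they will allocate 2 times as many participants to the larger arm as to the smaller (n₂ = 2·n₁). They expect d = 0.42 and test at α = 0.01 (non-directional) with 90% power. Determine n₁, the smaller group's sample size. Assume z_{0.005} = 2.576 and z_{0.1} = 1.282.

n₁ = 127

With allocation ratio k = n₂/n₁ = 2, Var(x̄₁−x̄₂) = σ²(1/n₁ + 1/(k·n₁)) = σ²·(k+1)/(k·n₁).
So n₁ = (1 + 1/k)·((z_{α/2} + z_β)/d)² = 1.500 × (3.858/0.42)².
n₁ = 1.500 × 84.38 = 126.6.
Round up: n₁ = 127, giving n₂ = 2 × 127 = 254.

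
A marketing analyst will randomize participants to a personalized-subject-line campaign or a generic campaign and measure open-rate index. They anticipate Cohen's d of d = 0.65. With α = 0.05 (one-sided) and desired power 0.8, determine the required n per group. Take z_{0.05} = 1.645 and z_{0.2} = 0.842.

n = 30 per group

For two independent groups with equal n: n = 2·((z_{α} + z_β) / d)².
z_{α} + z_β = 1.645 + 0.842 = 2.487.
n = 2 × (2.487 / 0.65)² = 2 × 3.826² = 2 × 14.64 = 29.3.
Round up to the next whole participant.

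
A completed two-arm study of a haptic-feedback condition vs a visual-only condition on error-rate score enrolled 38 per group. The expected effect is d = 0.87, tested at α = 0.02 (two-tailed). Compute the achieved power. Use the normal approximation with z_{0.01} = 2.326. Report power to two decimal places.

power ≈ 0.93

For two equal groups, power = Φ(d·√(n/2) − z_{α/2}).
d·√(n/2) = 0.87 × √(38/2) = 0.87 × 4.359 = 3.792.
z_β = 3.792 − 2.326 = 1.466.
Power = Φ(1.466) = 0.929.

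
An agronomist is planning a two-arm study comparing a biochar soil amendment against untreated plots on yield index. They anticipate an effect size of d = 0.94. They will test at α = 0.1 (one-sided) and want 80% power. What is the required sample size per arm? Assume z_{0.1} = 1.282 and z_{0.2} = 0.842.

For two independent groups with equal n: n = 2·((z_{α} + z_β) / d)².
z_{α} + z_β = 1.282 + 0.842 = 2.124.
n = 2 × (2.124 / 0.94)² = 2 × 2.260² = 2 × 5.11 = 10.2.
Round up to the next whole participant.

n = 11 per group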